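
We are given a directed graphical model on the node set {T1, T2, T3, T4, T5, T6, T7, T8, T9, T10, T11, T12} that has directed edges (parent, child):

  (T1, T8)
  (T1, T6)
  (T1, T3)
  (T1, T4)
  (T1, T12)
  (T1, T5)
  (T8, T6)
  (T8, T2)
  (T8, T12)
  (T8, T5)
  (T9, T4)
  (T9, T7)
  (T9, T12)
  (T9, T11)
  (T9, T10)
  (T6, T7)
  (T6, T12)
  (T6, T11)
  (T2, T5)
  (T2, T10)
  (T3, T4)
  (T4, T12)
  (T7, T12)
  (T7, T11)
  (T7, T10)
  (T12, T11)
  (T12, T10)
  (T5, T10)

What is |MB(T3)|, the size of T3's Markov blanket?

3

T3 has child T4.
T3's parents: T1.
For each child, the remaining parents (spouses of T3):
  parents(T4) \ {T3} = {T1, T9}.
MB(T3) = {T1, T4, T9}, which has 3 nodes.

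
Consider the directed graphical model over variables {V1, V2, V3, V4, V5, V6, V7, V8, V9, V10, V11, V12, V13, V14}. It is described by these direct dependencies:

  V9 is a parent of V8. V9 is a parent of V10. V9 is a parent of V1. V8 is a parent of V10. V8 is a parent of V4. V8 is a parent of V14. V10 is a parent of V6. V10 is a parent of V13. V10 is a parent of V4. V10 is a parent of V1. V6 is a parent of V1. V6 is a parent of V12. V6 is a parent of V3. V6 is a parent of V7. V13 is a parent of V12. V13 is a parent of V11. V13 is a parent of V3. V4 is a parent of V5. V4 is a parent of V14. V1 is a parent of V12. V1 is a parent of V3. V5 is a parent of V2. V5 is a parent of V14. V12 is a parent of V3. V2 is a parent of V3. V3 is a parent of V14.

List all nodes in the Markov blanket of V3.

{V1, V2, V4, V5, V6, V8, V12, V13, V14}

Recall MB(v) = parents ∪ children ∪ spouses, where spouses are the other parents of v's children.
Ch(V3) = {V14}.
Parents of V3: V1, V2, V6, V12, V13.
Other parents of V3's children:
  V14: V4, V5, V8
So the Markov blanket of V3 is {V1, V2, V4, V5, V6, V8, V12, V13, V14}.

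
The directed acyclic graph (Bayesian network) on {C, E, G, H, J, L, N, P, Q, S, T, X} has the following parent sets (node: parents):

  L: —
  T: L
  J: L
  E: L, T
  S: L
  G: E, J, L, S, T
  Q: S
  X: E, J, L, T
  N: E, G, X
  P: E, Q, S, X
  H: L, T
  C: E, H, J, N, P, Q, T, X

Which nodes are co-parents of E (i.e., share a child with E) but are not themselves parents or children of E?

Children of E: C, G, N, P, X.
  G: J, L, S, T
  X: J, L, T
  N: G, X
  P: Q, S, X
  C: H, J, N, P, Q, T, X
Excluding nodes already adjacent to E (C, G, L, N, P, T, X), the co-parent-only contribution is {H, J, Q, S}.

{H, J, Q, S}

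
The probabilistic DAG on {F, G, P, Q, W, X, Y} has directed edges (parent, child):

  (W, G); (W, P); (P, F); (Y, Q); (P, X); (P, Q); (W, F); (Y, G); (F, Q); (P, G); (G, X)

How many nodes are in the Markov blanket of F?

Recall MB(v) = parents ∪ children ∪ spouses, where spouses are the other parents of v's children.
F's parents: P, W.
F's children: Q.
For each child, the remaining parents (spouses of F):
  Q also has parents P, Y.
MB(F) = {P, Q, W, Y}, which has 4 nodes.

4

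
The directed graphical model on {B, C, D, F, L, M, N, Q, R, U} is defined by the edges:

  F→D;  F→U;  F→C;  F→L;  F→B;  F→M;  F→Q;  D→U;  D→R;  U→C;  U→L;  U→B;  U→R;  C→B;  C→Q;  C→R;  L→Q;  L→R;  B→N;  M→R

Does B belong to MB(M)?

A node's Markov blanket = Pa ∪ Ch ∪ (parents of Ch other than the node itself).
Pa(M) = {F}.
Children of M: R.
Co-parents of M (other parents of its children):
  R: C, D, L, U
MB(M) = {C, D, F, L, R, U}; B is not in this set.

No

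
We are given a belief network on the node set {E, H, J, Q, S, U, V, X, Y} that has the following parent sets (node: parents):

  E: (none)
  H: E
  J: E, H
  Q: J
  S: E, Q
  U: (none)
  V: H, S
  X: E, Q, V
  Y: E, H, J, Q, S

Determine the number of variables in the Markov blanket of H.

Parents of H: E.
Ch(H) = {J, V, Y}.
Co-parents of H (other parents of its children):
  J: E
  V: S
  Y: E, J, Q, S
MB(H) = {E, J, Q, S, V, Y}, which has 6 nodes.

6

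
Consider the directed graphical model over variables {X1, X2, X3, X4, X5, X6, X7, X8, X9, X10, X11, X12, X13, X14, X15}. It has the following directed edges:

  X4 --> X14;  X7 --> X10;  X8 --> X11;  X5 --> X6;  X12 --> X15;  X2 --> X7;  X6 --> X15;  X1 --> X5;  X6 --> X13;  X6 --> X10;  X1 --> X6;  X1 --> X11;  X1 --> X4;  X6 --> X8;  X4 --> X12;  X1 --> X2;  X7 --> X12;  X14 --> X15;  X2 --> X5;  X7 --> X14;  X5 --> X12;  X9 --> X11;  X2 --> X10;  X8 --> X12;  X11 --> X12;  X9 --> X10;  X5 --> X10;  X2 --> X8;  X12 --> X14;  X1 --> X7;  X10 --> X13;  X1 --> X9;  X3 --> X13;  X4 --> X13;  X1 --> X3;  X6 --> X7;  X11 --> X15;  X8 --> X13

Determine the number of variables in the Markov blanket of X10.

9

A node's Markov blanket = Pa ∪ Ch ∪ (parents of Ch other than the node itself).
Pa(X10) = {X2, X5, X6, X7, X9}.
Children of X10: X13.
Co-parents of X10 (other parents of its children):
  X13 also has parents X3, X4, X6, X8.
MB(X10) = {X2, X3, X4, X5, X6, X7, X8, X9, X13}, which has 9 nodes.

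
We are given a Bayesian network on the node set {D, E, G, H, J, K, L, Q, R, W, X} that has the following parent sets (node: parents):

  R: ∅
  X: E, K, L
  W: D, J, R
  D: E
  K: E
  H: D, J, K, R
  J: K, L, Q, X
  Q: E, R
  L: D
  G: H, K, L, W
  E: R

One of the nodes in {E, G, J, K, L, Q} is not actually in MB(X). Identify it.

By definition, MB(X) is built from X's parents, X's children, and the co-parents of X.
Parents of X: E, K, L.
Children of X: J.
Other parents of X's children:
  J: K, L, Q
MB(X) = {E, J, K, L, Q}.
G is neither a parent, child, nor co-parent of X, so it does not belong.

G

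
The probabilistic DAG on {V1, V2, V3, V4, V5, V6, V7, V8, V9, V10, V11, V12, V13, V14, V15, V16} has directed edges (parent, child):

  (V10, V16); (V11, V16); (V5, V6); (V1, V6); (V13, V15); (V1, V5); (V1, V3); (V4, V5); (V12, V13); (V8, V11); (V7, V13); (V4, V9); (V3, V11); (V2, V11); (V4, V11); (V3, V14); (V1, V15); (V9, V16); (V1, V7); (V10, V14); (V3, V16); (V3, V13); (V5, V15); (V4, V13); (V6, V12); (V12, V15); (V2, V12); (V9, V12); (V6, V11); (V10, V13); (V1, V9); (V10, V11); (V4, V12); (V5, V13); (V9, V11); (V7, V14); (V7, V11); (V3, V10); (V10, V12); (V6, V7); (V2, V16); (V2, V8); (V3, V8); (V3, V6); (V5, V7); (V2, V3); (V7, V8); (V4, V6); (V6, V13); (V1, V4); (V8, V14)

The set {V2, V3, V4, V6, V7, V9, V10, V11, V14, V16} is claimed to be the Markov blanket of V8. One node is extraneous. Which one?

V16

Parents of V8: V2, V3, V7.
Ch(V8) = {V11, V14}.
Parents of each child, excluding V8:
  V11: V2, V3, V4, V6, V7, V9, V10
  V14: V3, V7, V10
MB(V8) = {V2, V3, V4, V6, V7, V9, V10, V11, V14}.
V16 is neither a parent, child, nor co-parent of V8, so it does not belong.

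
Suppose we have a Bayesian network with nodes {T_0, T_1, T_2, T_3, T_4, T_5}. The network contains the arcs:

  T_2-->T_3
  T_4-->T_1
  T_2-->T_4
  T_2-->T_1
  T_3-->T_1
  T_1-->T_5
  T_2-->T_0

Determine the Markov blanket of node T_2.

{T_0, T_1, T_3, T_4}

Recall MB(v) = parents ∪ children ∪ spouses, where spouses are the other parents of v's children.
T_2's parents: none.
T_2's children: T_0, T_1, T_3, T_4.
Other parents of T_2's children:
  T_0 has no other parent.
  T_4 has no other parent.
  T_3 has no other parent.
  parents(T_1) \ {T_2} = {T_3, T_4}.
So the Markov blanket of T_2 is {T_0, T_1, T_3, T_4}.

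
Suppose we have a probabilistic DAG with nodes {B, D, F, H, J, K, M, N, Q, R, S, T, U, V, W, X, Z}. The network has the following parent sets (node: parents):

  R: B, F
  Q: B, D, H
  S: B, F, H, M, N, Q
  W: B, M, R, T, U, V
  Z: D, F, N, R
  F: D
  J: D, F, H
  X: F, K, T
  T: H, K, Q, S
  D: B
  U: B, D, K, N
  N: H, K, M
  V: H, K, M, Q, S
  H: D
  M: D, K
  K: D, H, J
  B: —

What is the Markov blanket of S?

A node's Markov blanket = Pa ∪ Ch ∪ (parents of Ch other than the node itself).
Ch(S) = {T, V}.
S's parents: B, F, H, M, N, Q.
Other parents of S's children:
  T: H, K, Q
  V: H, K, M, Q
MB(S) = {B, F, H, K, M, N, Q, T, V}.

{B, F, H, K, M, N, Q, T, V}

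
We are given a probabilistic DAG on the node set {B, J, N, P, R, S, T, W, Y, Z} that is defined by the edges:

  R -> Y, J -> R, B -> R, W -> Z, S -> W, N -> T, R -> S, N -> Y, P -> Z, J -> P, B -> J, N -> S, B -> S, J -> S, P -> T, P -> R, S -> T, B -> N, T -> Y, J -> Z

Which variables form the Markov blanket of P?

{B, J, N, R, S, T, W, Z}

A node's Markov blanket = Pa ∪ Ch ∪ (parents of Ch other than the node itself).
P's children: R, T, Z.
Parents of P: J.
Co-parents of P (other parents of its children):
  R: B, J
  T: N, S
  Z: J, W
MB(P) = {B, J, N, R, S, T, W, Z}.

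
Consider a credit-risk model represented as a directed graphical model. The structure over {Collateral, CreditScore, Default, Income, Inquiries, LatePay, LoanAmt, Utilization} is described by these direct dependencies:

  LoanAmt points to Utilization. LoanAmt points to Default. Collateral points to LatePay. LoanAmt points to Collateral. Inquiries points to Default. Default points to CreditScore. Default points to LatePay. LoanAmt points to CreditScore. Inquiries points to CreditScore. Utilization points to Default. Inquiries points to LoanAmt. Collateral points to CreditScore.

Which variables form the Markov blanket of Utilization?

{Default, Inquiries, LoanAmt}

A node's Markov blanket = Pa ∪ Ch ∪ (parents of Ch other than the node itself).
Utilization has parent LoanAmt.
Ch(Utilization) = {Default}.
Other parents of Utilization's children:
  Default: Inquiries, LoanAmt
Union: {LoanAmt} ∪ {Default} ∪ {Inquiries, LoanAmt} = {Default, Inquiries, LoanAmt}.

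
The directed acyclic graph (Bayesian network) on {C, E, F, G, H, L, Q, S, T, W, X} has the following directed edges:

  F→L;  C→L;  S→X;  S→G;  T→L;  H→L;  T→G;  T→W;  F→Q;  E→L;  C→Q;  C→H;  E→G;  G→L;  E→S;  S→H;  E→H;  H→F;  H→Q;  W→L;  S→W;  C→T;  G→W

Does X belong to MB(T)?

No

Parents of T: C.
Ch(T) = {G, L, W}.
Co-parents of T (other parents of its children):
  G: E, S
  W: G, S
  L: C, E, F, G, H, W
MB(T) = {C, E, F, G, H, L, S, W}; X is not in this set.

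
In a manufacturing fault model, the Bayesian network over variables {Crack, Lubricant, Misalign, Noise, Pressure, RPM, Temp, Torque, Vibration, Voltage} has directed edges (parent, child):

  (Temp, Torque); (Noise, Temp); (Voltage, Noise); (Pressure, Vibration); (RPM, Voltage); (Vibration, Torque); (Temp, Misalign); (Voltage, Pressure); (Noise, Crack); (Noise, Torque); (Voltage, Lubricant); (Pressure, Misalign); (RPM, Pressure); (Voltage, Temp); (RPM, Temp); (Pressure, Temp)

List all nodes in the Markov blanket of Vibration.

By definition, MB(Vibration) is built from Vibration's parents, Vibration's children, and the co-parents of Vibration.
Vibration's children: Torque.
Vibration's parents: Pressure.
Other parents of Vibration's children:
  Torque's other parents are Noise, Temp.
Union: {Pressure} ∪ {Torque} ∪ {Noise, Temp} = {Noise, Pressure, Temp, Torque}.

{Noise, Pressure, Temp, Torque}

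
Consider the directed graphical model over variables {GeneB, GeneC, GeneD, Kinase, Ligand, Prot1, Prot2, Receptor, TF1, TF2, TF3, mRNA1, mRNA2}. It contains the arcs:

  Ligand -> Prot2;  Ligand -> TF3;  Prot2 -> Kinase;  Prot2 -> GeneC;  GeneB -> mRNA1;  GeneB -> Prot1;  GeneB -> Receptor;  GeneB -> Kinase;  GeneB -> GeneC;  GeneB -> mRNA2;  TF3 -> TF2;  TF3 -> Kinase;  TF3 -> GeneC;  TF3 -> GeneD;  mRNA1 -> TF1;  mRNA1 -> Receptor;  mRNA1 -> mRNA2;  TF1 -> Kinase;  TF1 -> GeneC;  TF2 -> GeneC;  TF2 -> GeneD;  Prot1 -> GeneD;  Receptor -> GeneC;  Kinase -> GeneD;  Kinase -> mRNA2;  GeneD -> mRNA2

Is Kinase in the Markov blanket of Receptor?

No

Recall MB(v) = parents ∪ children ∪ spouses, where spouses are the other parents of v's children.
Ch(Receptor) = {GeneC}.
Pa(Receptor) = {GeneB, mRNA1}.
For each child, the remaining parents (spouses of Receptor):
  parents(GeneC) \ {Receptor} = {GeneB, Prot2, TF1, TF2, TF3}.
MB(Receptor) = {GeneB, GeneC, Prot2, TF1, TF2, TF3, mRNA1}; Kinase is not in this set.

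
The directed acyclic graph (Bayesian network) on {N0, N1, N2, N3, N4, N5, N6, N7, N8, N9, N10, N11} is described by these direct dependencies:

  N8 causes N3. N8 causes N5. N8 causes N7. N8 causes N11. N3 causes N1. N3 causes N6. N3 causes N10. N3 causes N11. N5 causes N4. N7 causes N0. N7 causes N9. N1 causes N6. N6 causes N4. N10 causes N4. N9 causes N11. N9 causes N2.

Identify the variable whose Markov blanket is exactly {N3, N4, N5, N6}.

The target node must have every member of {N3, N4, N5, N6} as a parent, child, or co-parent, and no others.
Parents of N10: N3; children: N4; co-parents: N5, N6.
These exactly cover the given set, so the node is N10.

N10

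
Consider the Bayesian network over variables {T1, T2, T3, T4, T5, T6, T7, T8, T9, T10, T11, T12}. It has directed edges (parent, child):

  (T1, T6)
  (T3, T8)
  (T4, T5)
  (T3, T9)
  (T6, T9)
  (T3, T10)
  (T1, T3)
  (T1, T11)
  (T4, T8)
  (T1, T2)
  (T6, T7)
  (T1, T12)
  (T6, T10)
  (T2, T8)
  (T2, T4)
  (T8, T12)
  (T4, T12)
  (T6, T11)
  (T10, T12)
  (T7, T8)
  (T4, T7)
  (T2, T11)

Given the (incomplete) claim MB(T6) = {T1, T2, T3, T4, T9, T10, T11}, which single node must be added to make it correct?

A node's Markov blanket = Pa ∪ Ch ∪ (parents of Ch other than the node itself).
T6 has parent T1.
Ch(T6) = {T7, T9, T10, T11}.
Other parents of T6's children:
  T7 also has parent T4.
  T9's other parent is T3.
  T10's other parent is T3.
  T11's other parents are T1, T2.
MB(T6) = {T1, T2, T3, T4, T7, T9, T10, T11}.
Comparing with the claimed set, T7 is missing.

T7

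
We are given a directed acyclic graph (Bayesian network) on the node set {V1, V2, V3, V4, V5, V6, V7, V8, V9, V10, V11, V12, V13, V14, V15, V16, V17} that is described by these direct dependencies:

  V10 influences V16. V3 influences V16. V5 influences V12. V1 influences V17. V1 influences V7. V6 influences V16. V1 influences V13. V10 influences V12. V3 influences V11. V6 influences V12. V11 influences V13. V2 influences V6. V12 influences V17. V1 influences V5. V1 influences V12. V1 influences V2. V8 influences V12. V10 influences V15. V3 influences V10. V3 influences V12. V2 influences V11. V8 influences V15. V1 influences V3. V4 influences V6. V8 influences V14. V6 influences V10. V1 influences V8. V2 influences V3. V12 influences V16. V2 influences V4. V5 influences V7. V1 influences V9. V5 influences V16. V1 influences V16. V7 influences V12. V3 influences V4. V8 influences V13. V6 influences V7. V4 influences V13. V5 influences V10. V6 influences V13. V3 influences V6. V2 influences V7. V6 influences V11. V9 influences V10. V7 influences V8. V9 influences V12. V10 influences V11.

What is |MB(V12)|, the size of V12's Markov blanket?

10

Pa(V12) = {V1, V3, V5, V6, V7, V8, V9, V10}.
V12 has children V16, V17.
Co-parents of V12 (other parents of its children):
  V16 also has parents V1, V3, V5, V6, V10.
  V17's other parent is V1.
MB(V12) = {V1, V3, V5, V6, V7, V8, V9, V10, V16, V17}, which has 10 nodes.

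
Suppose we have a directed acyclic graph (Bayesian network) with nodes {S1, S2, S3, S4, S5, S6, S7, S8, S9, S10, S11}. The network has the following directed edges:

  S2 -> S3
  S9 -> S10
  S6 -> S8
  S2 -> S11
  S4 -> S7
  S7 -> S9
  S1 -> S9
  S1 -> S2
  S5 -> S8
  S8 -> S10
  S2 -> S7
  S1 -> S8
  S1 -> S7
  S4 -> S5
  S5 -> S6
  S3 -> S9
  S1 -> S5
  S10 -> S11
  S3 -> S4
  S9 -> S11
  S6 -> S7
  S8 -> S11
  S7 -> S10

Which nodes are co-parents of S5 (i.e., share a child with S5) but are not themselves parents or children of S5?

{}

Children of S5: S6, S8.
  S6 has no other parent.
  S8's other parents are S1, S6.
Excluding nodes already adjacent to S5 (S1, S4, S6, S8), the co-parent-only contribution is {}.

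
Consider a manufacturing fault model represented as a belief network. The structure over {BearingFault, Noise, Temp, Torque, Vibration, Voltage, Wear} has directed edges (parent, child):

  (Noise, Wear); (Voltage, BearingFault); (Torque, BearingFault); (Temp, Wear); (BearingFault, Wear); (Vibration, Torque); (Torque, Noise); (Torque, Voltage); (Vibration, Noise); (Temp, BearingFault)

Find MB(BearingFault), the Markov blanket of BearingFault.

BearingFault's children: Wear.
Parents of BearingFault: Temp, Torque, Voltage.
Co-parents of BearingFault (other parents of its children):
  Wear's other parents are Noise, Temp.
So the Markov blanket of BearingFault is {Noise, Temp, Torque, Voltage, Wear}.

{Noise, Temp, Torque, Voltage, Wear}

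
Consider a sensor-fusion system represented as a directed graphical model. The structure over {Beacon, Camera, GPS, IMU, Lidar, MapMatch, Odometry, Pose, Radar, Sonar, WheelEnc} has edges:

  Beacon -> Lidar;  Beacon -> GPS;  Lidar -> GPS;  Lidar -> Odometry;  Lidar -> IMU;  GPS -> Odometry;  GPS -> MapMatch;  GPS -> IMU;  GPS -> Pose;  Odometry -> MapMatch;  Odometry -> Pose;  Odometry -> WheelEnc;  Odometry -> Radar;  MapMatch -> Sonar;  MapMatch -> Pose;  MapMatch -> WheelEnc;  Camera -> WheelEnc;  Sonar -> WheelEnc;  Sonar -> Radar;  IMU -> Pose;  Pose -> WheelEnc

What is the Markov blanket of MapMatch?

{Camera, GPS, IMU, Odometry, Pose, Sonar, WheelEnc}

MapMatch's parents: GPS, Odometry.
MapMatch has children Pose, Sonar, WheelEnc.
Other parents of MapMatch's children:
  Sonar: no additional parents.
  Pose's other parents are GPS, IMU, Odometry.
  WheelEnc also has parents Camera, Odometry, Pose, Sonar.
Taking the union gives {Camera, GPS, IMU, Odometry, Pose, Sonar, WheelEnc}.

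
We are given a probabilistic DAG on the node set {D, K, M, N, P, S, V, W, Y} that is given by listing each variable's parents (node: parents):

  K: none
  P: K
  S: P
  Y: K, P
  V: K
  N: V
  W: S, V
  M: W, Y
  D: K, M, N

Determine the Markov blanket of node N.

A node's Markov blanket = Pa ∪ Ch ∪ (parents of Ch other than the node itself).
N has child D.
Parents of N: V.
Co-parents of N (other parents of its children):
  D: K, M
Taking the union gives {D, K, M, V}.

{D, K, M, V}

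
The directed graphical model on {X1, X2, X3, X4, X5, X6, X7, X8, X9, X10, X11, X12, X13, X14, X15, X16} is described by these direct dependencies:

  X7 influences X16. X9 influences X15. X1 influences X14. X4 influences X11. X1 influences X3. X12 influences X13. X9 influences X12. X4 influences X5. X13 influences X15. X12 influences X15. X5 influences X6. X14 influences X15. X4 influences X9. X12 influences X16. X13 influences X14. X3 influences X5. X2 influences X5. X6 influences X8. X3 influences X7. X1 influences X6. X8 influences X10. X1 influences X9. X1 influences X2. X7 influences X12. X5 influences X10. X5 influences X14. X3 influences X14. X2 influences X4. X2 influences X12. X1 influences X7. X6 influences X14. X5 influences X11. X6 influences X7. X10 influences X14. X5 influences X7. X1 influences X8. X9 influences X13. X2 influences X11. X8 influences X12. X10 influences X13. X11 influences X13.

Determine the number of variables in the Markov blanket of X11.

Ch(X11) = {X13}.
Parents of X11: X2, X4, X5.
For each child, the remaining parents (spouses of X11):
  parents(X13) \ {X11} = {X9, X10, X12}.
MB(X11) = {X2, X4, X5, X9, X10, X12, X13}, which has 7 nodes.

7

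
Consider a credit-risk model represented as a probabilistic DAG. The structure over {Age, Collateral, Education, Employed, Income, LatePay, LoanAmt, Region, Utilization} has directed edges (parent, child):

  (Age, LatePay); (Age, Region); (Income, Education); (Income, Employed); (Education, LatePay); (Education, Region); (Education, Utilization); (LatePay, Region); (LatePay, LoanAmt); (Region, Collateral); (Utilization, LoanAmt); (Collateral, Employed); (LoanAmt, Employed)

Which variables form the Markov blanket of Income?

{Collateral, Education, Employed, LoanAmt}

By definition, MB(Income) is built from Income's parents, Income's children, and the co-parents of Income.
Income's parents: none.
Income's children: Education, Employed.
For each child, the remaining parents (spouses of Income):
  Education: —
  Employed: Collateral, LoanAmt
So the Markov blanket of Income is {Collateral, Education, Employed, LoanAmt}.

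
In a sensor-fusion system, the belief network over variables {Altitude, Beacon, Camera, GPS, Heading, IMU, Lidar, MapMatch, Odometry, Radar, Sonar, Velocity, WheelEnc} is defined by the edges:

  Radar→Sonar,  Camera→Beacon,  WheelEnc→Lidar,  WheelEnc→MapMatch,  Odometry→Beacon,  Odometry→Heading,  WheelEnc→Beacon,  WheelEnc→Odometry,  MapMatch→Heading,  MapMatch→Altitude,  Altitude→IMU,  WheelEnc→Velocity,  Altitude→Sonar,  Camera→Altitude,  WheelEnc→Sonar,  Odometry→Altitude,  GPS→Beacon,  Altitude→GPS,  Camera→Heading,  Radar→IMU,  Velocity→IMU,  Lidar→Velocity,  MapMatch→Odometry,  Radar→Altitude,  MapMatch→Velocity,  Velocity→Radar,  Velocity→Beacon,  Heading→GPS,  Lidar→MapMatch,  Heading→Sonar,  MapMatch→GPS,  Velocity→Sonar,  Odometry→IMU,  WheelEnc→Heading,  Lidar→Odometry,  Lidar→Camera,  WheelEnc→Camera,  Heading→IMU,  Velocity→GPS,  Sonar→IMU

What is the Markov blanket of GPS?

{Altitude, Beacon, Camera, Heading, MapMatch, Odometry, Velocity, WheelEnc}

Pa(GPS) = {Altitude, Heading, MapMatch, Velocity}.
GPS has child Beacon.
Other parents of GPS's children:
  parents(Beacon) \ {GPS} = {Camera, Odometry, Velocity, WheelEnc}.
Union: {Altitude, Heading, MapMatch, Velocity} ∪ {Beacon} ∪ {Camera, Odometry, Velocity, WheelEnc} = {Altitude, Beacon, Camera, Heading, MapMatch, Odometry, Velocity, WheelEnc}.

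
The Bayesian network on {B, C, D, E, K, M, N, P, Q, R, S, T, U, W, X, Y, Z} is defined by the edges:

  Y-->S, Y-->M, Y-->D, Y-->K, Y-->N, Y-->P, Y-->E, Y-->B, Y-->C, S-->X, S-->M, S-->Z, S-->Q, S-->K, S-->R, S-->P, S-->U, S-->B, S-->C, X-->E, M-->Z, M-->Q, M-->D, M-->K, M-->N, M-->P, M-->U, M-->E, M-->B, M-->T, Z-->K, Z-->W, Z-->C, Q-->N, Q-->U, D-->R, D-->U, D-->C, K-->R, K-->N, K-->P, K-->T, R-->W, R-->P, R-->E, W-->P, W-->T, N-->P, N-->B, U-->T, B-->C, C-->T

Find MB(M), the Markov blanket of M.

{B, C, D, E, K, N, P, Q, R, S, T, U, W, X, Y, Z}

M's parents: S, Y.
Ch(M) = {B, D, E, K, N, P, Q, T, U, Z}.
Co-parents of M (other parents of its children):
  Z: S
  Q: S
  D: Y
  K: S, Y, Z
  N: K, Q, Y
  P: K, N, R, S, W, Y
  U: D, Q, S
  E: R, X, Y
  B: N, S, Y
  T: C, K, U, W
So the Markov blanket of M is {B, C, D, E, K, N, P, Q, R, S, T, U, W, X, Y, Z}.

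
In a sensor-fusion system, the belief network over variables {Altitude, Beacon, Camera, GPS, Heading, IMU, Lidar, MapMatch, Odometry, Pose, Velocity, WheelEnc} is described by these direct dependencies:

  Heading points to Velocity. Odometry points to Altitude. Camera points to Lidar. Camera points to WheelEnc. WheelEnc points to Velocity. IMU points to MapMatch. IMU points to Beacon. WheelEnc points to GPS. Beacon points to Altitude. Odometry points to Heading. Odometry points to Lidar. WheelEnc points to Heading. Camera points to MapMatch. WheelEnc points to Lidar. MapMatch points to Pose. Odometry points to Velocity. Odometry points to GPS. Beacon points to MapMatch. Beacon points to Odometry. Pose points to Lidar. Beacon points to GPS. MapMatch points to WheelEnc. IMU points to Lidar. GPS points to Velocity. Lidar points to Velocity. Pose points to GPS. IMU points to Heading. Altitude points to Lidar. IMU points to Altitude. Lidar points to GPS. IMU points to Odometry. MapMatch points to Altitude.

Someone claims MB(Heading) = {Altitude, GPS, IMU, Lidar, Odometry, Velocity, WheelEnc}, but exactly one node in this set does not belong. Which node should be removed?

Altitude

Heading has parents IMU, Odometry, WheelEnc.
Ch(Heading) = {Velocity}.
Other parents of Heading's children:
  Velocity also has parents GPS, Lidar, Odometry, WheelEnc.
MB(Heading) = {GPS, IMU, Lidar, Odometry, Velocity, WheelEnc}.
Altitude is neither a parent, child, nor co-parent of Heading, so it does not belong.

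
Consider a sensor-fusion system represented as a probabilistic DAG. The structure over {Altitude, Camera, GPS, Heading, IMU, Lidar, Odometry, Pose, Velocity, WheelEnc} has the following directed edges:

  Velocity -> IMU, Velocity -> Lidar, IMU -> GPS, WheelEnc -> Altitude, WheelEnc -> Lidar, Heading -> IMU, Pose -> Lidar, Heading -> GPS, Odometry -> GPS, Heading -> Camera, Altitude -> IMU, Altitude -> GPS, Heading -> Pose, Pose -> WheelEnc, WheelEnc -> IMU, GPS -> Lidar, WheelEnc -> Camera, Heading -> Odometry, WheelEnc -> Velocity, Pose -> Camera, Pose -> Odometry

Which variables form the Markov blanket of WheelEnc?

By definition, MB(WheelEnc) is built from WheelEnc's parents, WheelEnc's children, and the co-parents of WheelEnc.
Ch(WheelEnc) = {Altitude, Camera, IMU, Lidar, Velocity}.
WheelEnc's parents: Pose.
Other parents of WheelEnc's children:
  Velocity has no other parent.
  parents(Camera) \ {WheelEnc} = {Heading, Pose}.
  Altitude has no other parent.
  IMU's other parents are Altitude, Heading, Velocity.
  parents(Lidar) \ {WheelEnc} = {GPS, Pose, Velocity}.
Union: {Pose} ∪ {Altitude, Camera, IMU, Lidar, Velocity} ∪ {Altitude, GPS, Heading, Pose, Velocity} = {Altitude, Camera, GPS, Heading, IMU, Lidar, Pose, Velocity}.

{Altitude, Camera, GPS, Heading, IMU, Lidar, Pose, Velocity}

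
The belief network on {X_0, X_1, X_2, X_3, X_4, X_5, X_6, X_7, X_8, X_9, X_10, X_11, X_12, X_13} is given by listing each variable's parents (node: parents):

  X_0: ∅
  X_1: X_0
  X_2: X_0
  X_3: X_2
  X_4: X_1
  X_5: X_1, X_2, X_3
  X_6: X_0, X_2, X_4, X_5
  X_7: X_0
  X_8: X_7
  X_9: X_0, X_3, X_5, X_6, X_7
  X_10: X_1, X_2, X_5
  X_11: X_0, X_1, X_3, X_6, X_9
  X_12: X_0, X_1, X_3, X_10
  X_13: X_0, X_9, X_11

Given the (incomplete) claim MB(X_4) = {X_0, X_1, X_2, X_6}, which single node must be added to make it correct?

X_5

Parents of X_4: X_1.
Children of X_4: X_6.
For each child, the remaining parents (spouses of X_4):
  X_6's other parents are X_0, X_2, X_5.
MB(X_4) = {X_0, X_1, X_2, X_5, X_6}.
Comparing with the claimed set, X_5 is missing.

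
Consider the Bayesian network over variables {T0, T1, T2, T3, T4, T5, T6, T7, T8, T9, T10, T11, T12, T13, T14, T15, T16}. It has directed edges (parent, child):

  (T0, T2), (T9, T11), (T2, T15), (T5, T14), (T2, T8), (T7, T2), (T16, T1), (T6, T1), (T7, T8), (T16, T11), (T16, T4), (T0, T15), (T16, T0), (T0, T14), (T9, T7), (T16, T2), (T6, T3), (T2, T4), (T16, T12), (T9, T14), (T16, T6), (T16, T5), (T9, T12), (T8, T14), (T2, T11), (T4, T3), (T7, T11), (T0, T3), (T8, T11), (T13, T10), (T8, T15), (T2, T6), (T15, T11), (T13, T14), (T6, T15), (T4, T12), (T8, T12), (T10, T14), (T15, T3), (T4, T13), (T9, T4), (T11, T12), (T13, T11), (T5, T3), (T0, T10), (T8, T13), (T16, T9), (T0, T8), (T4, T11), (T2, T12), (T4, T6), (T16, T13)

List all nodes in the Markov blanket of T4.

T4 has parents T2, T9, T16.
Children of T4: T3, T6, T11, T12, T13.
Parents of each child, excluding T4:
  T6 also has parents T2, T16.
  T13's other parents are T8, T16.
  parents(T11) \ {T4} = {T2, T7, T8, T9, T13, T15, T16}.
  parents(T12) \ {T4} = {T2, T8, T9, T11, T16}.
  parents(T3) \ {T4} = {T0, T5, T6, T15}.
MB(T4) = {T0, T2, T3, T5, T6, T7, T8, T9, T11, T12, T13, T15, T16}.

{T0, T2, T3, T5, T6, T7, T8, T9, T11, T12, T13, T15, T16}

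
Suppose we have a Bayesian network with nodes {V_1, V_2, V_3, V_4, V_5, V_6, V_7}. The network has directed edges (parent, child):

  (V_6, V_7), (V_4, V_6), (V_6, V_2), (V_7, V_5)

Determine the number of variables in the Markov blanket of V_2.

A node's Markov blanket = Pa ∪ Ch ∪ (parents of Ch other than the node itself).
Pa(V_2) = {V_6}.
Children of V_2: none.
With no children, V_2 has no spouses; the co-parent set is empty.
MB(V_2) = {V_6}, which has 1 node.

1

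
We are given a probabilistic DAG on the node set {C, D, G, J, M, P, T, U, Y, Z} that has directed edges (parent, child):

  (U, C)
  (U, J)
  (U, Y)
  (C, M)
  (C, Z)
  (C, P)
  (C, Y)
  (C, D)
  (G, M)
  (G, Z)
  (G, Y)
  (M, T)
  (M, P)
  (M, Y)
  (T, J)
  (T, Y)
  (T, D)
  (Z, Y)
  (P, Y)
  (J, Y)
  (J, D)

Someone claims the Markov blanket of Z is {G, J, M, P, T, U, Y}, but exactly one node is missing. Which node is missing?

A node's Markov blanket = Pa ∪ Ch ∪ (parents of Ch other than the node itself).
Z's parents: C, G.
Z's children: Y.
Co-parents of Z (other parents of its children):
  parents(Y) \ {Z} = {C, G, J, M, P, T, U}.
MB(Z) = {C, G, J, M, P, T, U, Y}.
Comparing with the claimed set, C is missing.

C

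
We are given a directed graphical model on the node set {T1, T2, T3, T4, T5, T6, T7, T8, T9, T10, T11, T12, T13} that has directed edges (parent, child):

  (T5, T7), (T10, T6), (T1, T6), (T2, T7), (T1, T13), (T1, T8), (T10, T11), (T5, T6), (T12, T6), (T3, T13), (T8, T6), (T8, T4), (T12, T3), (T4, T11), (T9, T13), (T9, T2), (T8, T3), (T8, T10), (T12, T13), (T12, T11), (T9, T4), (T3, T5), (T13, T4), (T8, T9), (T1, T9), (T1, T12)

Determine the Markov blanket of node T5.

{T1, T2, T3, T6, T7, T8, T10, T12}

T5 has parent T3.
Ch(T5) = {T6, T7}.
Co-parents of T5 (other parents of its children):
  T6's other parents are T1, T8, T10, T12.
  T7 also has parent T2.
Union: {T3} ∪ {T6, T7} ∪ {T1, T2, T8, T10, T12} = {T1, T2, T3, T6, T7, T8, T10, T12}.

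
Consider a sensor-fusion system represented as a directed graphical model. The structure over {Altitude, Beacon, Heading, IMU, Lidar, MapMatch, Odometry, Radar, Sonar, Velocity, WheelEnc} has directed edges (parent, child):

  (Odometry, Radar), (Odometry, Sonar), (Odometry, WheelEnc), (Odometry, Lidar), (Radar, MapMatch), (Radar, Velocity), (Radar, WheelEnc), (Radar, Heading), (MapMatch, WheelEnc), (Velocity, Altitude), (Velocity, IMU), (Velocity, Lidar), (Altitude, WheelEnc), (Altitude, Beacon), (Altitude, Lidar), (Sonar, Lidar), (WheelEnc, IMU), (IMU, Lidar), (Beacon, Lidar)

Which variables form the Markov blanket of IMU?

By definition, MB(IMU) is built from IMU's parents, IMU's children, and the co-parents of IMU.
Ch(IMU) = {Lidar}.
IMU has parents Velocity, WheelEnc.
Co-parents of IMU (other parents of its children):
  Lidar also has parents Altitude, Beacon, Odometry, Sonar, Velocity.
So the Markov blanket of IMU is {Altitude, Beacon, Lidar, Odometry, Sonar, Velocity, WheelEnc}.

{Altitude, Beacon, Lidar, Odometry, Sonar, Velocity, WheelEnc}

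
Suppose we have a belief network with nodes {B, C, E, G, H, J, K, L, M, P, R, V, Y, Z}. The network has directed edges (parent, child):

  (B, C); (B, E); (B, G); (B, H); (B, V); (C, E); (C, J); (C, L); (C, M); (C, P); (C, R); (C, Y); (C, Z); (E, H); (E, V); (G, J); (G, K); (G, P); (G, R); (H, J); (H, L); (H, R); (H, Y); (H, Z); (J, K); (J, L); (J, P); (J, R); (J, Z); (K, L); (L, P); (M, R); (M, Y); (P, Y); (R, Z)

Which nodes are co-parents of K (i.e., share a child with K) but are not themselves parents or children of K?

Children of K: L.
  L's other parents are C, H, J.
Excluding nodes already adjacent to K (G, J, L), the co-parent-only contribution is {C, H}.

{C, H}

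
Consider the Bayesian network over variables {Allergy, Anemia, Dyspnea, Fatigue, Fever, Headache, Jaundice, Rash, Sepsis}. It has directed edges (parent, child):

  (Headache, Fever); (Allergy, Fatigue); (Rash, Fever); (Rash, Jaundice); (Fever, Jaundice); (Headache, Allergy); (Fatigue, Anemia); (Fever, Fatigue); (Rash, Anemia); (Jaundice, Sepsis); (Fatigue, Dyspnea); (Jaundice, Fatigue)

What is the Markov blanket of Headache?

Children of Headache: Allergy, Fever.
Headache has no parents.
For each child, the remaining parents (spouses of Headache):
  Allergy: —
  Fever: Rash
Taking the union gives {Allergy, Fever, Rash}.

{Allergy, Fever, Rash}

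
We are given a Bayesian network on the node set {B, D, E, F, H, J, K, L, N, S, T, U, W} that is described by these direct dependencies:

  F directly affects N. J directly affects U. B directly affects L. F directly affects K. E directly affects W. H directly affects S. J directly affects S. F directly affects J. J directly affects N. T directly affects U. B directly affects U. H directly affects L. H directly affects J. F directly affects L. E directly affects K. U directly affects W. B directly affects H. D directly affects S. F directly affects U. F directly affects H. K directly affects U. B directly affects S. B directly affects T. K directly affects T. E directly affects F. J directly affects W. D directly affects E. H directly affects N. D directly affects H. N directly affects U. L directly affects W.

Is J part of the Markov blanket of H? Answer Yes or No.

J is a child of H.
So J ∈ MB(H).

Yes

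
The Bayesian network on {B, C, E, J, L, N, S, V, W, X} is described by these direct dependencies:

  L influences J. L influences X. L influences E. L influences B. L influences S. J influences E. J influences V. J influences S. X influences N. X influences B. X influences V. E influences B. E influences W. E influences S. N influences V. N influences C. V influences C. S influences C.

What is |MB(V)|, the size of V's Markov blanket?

Pa(V) = {J, N, X}.
Ch(V) = {C}.
Parents of each child, excluding V:
  C: N, S
MB(V) = {C, J, N, S, X}, which has 5 nodes.

5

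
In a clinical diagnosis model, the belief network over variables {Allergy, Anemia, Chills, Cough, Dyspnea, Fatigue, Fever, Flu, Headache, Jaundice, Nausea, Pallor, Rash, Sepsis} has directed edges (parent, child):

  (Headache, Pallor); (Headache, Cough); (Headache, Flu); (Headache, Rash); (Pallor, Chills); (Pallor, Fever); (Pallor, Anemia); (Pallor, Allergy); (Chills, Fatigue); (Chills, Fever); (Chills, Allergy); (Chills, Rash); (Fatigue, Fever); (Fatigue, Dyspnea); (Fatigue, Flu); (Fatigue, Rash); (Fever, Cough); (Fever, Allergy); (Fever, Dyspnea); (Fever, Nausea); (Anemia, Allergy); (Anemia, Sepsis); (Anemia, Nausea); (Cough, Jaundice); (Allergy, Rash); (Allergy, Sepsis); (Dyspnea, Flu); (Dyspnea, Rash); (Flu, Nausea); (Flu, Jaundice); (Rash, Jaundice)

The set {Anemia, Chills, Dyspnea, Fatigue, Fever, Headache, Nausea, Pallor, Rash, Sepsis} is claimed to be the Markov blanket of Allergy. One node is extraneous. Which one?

Allergy has parents Anemia, Chills, Fever, Pallor.
Allergy has children Rash, Sepsis.
Other parents of Allergy's children:
  Rash also has parents Chills, Dyspnea, Fatigue, Headache.
  Sepsis also has parent Anemia.
MB(Allergy) = {Anemia, Chills, Dyspnea, Fatigue, Fever, Headache, Pallor, Rash, Sepsis}.
Nausea is neither a parent, child, nor co-parent of Allergy, so it does not belong.

Nausea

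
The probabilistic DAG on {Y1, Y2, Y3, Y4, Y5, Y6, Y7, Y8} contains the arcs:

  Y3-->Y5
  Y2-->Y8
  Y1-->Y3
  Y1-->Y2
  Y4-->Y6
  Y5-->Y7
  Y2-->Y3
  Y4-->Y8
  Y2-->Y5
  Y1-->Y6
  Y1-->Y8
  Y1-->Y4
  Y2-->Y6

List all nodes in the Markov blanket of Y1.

The Markov blanket of a node is its parents, its children, and the other parents of its children.
Pa(Y1) = {}.
Ch(Y1) = {Y2, Y3, Y4, Y6, Y8}.
Co-parents of Y1 (other parents of its children):
  Y2: —
  Y3: Y2
  Y4: —
  Y6: Y2, Y4
  Y8: Y2, Y4
Union: {} ∪ {Y2, Y3, Y4, Y6, Y8} ∪ {Y2, Y4} = {Y2, Y3, Y4, Y6, Y8}.

{Y2, Y3, Y4, Y6, Y8}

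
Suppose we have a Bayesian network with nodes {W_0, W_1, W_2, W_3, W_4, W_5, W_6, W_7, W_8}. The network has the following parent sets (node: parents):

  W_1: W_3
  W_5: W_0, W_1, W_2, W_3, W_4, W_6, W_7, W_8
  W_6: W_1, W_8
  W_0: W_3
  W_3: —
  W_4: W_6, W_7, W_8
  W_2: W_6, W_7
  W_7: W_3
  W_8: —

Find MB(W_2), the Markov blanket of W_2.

{W_0, W_1, W_3, W_4, W_5, W_6, W_7, W_8}

The Markov blanket of a node is its parents, its children, and the other parents of its children.
W_2's parents: W_6, W_7.
Ch(W_2) = {W_5}.
Parents of each child, excluding W_2:
  W_5 also has parents W_0, W_1, W_3, W_4, W_6, W_7, W_8.
Taking the union gives {W_0, W_1, W_3, W_4, W_5, W_6, W_7, W_8}.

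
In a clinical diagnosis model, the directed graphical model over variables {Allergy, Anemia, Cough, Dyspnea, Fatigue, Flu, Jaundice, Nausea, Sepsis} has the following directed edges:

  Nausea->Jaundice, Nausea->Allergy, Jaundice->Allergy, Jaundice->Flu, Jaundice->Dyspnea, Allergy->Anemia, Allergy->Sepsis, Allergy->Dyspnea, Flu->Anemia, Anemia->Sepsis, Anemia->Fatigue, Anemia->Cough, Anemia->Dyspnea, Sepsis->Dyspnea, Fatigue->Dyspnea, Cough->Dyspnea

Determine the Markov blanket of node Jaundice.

Recall MB(v) = parents ∪ children ∪ spouses, where spouses are the other parents of v's children.
Jaundice has parent Nausea.
Ch(Jaundice) = {Allergy, Dyspnea, Flu}.
Co-parents of Jaundice (other parents of its children):
  Allergy: Nausea
  Flu: —
  Dyspnea: Allergy, Anemia, Cough, Fatigue, Sepsis
MB(Jaundice) = {Allergy, Anemia, Cough, Dyspnea, Fatigue, Flu, Nausea, Sepsis}.

{Allergy, Anemia, Cough, Dyspnea, Fatigue, Flu, Nausea, Sepsis}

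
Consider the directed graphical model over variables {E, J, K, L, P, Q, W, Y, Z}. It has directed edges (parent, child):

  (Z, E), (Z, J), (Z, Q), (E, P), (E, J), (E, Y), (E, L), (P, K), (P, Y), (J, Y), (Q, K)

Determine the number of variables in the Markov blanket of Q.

3

The Markov blanket of a node is its parents, its children, and the other parents of its children.
Q has parent Z.
Q has child K.
Co-parents of Q (other parents of its children):
  K: P
MB(Q) = {K, P, Z}, which has 3 nodes.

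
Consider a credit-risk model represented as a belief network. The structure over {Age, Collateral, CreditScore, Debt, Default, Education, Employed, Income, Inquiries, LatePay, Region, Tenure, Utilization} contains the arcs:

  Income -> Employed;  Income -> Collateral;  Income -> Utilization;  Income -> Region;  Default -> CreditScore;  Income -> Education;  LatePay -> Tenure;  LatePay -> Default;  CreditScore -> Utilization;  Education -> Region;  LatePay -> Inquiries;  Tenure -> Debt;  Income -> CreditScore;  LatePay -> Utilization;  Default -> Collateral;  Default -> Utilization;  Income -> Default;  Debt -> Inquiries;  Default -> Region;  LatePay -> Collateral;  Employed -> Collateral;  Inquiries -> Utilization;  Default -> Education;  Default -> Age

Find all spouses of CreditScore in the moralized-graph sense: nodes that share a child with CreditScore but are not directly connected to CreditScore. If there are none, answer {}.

{Inquiries, LatePay}

Children of CreditScore: Utilization.
  Utilization: Default, Income, Inquiries, LatePay
Excluding nodes already adjacent to CreditScore (Default, Income, Utilization), the co-parent-only contribution is {Inquiries, LatePay}.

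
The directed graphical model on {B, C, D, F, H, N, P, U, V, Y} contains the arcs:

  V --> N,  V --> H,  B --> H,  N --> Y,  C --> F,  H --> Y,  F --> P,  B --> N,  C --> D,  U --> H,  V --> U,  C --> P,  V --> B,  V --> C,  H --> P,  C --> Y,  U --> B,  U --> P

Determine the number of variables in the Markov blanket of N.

N has parents B, V.
N's children: Y.
Co-parents of N (other parents of its children):
  parents(Y) \ {N} = {C, H}.
MB(N) = {B, C, H, V, Y}, which has 5 nodes.

5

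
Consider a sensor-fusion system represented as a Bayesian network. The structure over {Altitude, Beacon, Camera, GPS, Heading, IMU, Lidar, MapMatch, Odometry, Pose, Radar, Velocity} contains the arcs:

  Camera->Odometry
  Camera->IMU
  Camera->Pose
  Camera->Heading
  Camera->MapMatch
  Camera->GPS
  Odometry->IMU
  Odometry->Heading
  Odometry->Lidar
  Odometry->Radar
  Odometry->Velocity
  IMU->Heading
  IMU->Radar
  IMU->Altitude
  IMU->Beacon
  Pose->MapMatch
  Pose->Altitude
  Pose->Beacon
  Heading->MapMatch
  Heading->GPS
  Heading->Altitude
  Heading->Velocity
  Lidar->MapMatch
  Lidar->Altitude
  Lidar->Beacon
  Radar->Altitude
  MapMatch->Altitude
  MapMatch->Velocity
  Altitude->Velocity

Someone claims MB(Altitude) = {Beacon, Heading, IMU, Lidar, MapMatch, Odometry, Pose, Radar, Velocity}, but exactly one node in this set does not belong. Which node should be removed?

Recall MB(v) = parents ∪ children ∪ spouses, where spouses are the other parents of v's children.
Altitude has parents Heading, IMU, Lidar, MapMatch, Pose, Radar.
Altitude's children: Velocity.
Other parents of Altitude's children:
  Velocity's other parents are Heading, MapMatch, Odometry.
MB(Altitude) = {Heading, IMU, Lidar, MapMatch, Odometry, Pose, Radar, Velocity}.
Beacon is neither a parent, child, nor co-parent of Altitude, so it does not belong.

Beacon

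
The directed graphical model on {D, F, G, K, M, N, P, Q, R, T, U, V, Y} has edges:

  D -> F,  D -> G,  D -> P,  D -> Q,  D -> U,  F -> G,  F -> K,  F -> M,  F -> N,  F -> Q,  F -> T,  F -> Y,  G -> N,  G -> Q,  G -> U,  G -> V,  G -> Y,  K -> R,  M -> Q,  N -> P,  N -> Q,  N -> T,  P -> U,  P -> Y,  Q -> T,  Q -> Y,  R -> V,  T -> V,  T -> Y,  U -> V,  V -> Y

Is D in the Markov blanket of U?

D is a parent of U.
So D ∈ MB(U).

Yes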